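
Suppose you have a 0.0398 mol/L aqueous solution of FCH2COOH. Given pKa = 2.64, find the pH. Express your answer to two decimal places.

FCH2COOH ⇌ FCH2COO- + H+
Ka = 10^(−2.64) = 2.29 × 10^-3
From the ICE table, Ka = [H+]²/(0.0398 − [H+]) = 2.29 × 10^-3.
The 5% rule fails; solving [H+]² + Ka·[H+] − Ka·C₀ = 0 exactly:
[H+] = (−Ka + √(Ka² + 4·Ka·C₀))/2 = 8.47 × 10^-3 M
pH = −log[H+] = −log(8.47 × 10^-3) = 2.07

pH = 2.07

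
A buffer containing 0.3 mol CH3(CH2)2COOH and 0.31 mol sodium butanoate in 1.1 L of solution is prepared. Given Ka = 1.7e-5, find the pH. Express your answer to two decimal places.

pKa = −log(1.7 × 10^-5) = 4.770
Henderson–Hasselbalch: pH = pKa + log([CH3(CH2)2COO-]/[CH3(CH2)2COOH]) = 4.770 + log(0.31/0.3)
pH = 4.770 + (+0.014) = 4.78

pH = 4.78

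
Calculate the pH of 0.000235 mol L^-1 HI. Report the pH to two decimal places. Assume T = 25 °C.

pH = 3.63

HI is a strong acid and dissociates completely, so [H+] = 0.000235 M.
pH = -log(0.000235) = 3.63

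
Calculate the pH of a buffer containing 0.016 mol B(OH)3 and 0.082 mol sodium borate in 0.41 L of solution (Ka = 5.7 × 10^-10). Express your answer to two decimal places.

pH = 9.95

pKa = −log(5.7 × 10^-10) = 9.244
pH = pKa + log([A⁻]/[HA]) = 9.244 + log(0.082/0.016)
pH = 9.244 + (+0.710) = 9.95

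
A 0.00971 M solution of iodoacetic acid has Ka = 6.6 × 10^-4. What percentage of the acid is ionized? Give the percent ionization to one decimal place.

ICH2COOH ⇌ ICH2COO- + H+; let x = [H+] at equilibrium.
Ka = x²/(C₀ − x); solving the quadratic gives x = 2.22 × 10^-3 M.
Fraction ionized = 2.22 × 10^-3 / 0.00971 = 0.2286 → 22.9%

22.9%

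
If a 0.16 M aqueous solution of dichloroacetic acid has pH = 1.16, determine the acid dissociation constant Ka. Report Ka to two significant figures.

[H+] = 10^(-1.16) = 6.92 × 10^-2 M
At equilibrium [HA] = 0.16 − 6.92 × 10^-2 = 9.08 × 10^-2 M
Ka = [H+][A-]/[HA] = (6.92 × 10^-2)² / 9.08 × 10^-2 = 5.3 × 10^-2

Ka = 5.3 × 10^-2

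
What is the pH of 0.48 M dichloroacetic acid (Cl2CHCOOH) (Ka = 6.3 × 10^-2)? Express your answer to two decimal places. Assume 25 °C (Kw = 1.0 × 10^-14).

Cl2CHCOOH ⇌ Cl2CHCOO- + H+
From the ICE table, Ka = x²/(0.48 − x) = 6.3 × 10^-2.
x is not negligible relative to C₀; solve x² + 0.063·x − 0.0302 = 0.
x = [−0.063 + √(0.063² + 0.121)]/2 = 1.45 × 10^-1 M
pH = −log[H+] = −log(1.45 × 10^-1) = 0.84

pH = 0.84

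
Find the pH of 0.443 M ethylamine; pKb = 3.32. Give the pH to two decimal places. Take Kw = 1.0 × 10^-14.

C2H5NH2 + H2O ⇌ C2H5NH3+ + OH-
Kb = 10^(−3.32) = 4.79 × 10^-4
From the ICE table, Kb = [OH-]²/(0.443 − [OH-]) = 4.79 × 10^-4.
Assume [OH-] ≪ 0.443: [OH-] ≈ √(4.79 × 10^-4 × 0.443) = 1.46 × 10^-2 M
pOH = 1.84, so pH = 14.00 − pOH = 12.16

pH = 12.16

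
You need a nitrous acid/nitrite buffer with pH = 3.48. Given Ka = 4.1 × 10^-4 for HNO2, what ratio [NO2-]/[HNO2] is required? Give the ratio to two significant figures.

pKa = -log(4.1 × 10^-4) = 3.387
pH = pKa + log(r) ⇒ log(r) = 3.48 − 3.387 = +0.093
r = [NO2-]/[HNO2] = 10^(+0.093) = 1.24

ratio = 1.2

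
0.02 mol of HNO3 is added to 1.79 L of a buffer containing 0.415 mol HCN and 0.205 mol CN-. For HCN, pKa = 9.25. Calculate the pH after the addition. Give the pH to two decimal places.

pH = 8.88

Added H+ converts CN- to HCN: HCN → 0.435 mol, CN- → 0.185 mol.
Henderson–Hasselbalch with mole ratio 0.185/0.435: pH = 9.25 + (-0.371)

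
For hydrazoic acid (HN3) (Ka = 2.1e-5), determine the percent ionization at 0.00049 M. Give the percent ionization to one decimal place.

18.7%

HN3 ⇌ N3- + H+; let x = [H+] at equilibrium.
Ka = x²/(C₀ − x); solving the quadratic gives x = 9.15 × 10^-5 M.
Fraction ionized = 9.15 × 10^-5 / 0.00049 = 0.1867 → 18.7%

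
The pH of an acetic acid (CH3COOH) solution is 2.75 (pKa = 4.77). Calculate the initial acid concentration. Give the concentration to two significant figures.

C₀ = 1.9 × 10^-1 M

[H+] = 10^(-2.75) = 1.78 × 10^-3 M = x
Ka = 10^(−4.77) = 1.70 × 10^-5
Ka = x²/(C₀ − x) ⇒ C₀ = x + x²/Ka
C₀ = 1.78 × 10^-3 + (1.78 × 10^-3)²/(1.70 × 10^-5) = 1.88 × 10^-1 M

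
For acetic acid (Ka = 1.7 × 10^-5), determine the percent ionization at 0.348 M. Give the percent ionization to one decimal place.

CH3COOH ⇌ CH3COO- + H+; let x = [H+] at equilibrium.
x ≈ √(Ka·C₀) = √(1.7 × 10^-5 × 0.348) = 2.43 × 10^-3 M
% ionization = x/C₀ × 100% = 2.43 × 10^-3/0.348 × 100% = 0.7%

0.7%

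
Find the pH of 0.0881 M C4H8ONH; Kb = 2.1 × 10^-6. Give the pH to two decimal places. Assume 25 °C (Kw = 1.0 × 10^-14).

C4H8ONH + H2O ⇌ C4H8ONH2+ + OH-
Kb = [OH-]²/(0.0881 − [OH-]) = 2.1 × 10^-6
Neglecting [OH-] in the denominator: [OH-] = √(2.1 × 10^-6 × 0.0881) = 4.30 × 10^-4 M
Check: 0.49% ionized — well under 5%, approximation valid.
pOH = −log(4.30 × 10^-4) = 3.37; pH = 14.00 − 3.37 = 10.63

pH = 10.63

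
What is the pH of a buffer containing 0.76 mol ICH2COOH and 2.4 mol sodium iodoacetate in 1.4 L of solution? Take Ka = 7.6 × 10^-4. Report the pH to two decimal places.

pKa = −log(7.6 × 10^-4) = 3.119
Using pH = pKa + log([base]/[acid]) with [base]/[acid] = 2.4/0.76:
pH = 3.119 + (+0.499) = 3.62

pH = 3.62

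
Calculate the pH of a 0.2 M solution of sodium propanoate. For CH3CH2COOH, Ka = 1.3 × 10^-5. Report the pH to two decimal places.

CH3CH2COO- is the conjugate base of the weak acid CH3CH2COOH.
Kb = Kw/Ka = 1.0×10^-14 / 1.3 × 10^-5 = 7.69 × 10^-10
From the ICE table, Kb = x²/(0.2 − x) = 7.69 × 10^-10.
Assume x ≪ 0.2: x ≈ √(7.69 × 10^-10 × 0.2) = 1.24 × 10^-5 M
(x/C₀ = 0.0062% < 5%, so the approximation holds.)
pOH = −log(1.24 × 10^-5) = 4.91; pH = 14.00 − 4.91 = 9.09

pH = 9.09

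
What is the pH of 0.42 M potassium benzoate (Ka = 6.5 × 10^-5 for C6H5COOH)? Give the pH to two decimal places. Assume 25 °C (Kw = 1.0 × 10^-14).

pH = 8.91

C6H5COO- is the conjugate base of the weak acid C6H5COOH.
Kb = Kw/Ka = 1.0×10^-14 / 6.5 × 10^-5 = 1.54 × 10^-10
Let x = [OH-] at equilibrium. Kb = x²/(0.42 − x).
Since Kb ≪ C₀, x ≈ √(Kb·C₀) = 8.04 × 10^-6 M.
pOH = −log(8.04 × 10^-6) = 5.09; pH = 14.00 − 5.09 = 8.91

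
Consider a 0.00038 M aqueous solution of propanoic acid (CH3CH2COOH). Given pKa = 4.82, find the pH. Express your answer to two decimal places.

CH3CH2COOH ⇌ CH3CH2COO- + H+
Ka = 10^(−4.82) = 1.51 × 10^-5
Let x = [H+] at equilibrium. Ka = x²/(0.00038 − x).
The 5% rule fails; solving x² + Ka·x − Ka·C₀ = 0 exactly:
x = [−1.51e-05 + √(1.51e-05² + 2.3e-08)]/2 = 6.86 × 10^-5 M
pH = −log[H+] = −log(6.86 × 10^-5) = 4.16

pH = 4.16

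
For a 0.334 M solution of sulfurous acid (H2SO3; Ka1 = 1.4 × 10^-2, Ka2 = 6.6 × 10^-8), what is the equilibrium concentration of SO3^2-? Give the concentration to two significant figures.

6.6 × 10^-8 M

First ionization gives [H+] ≈ [HSO3-] = 6.17 × 10^-2 M.
Second step: Ka2 = [H+][SO3^2-]/[HSO3-] ≈ [SO3^2-] (since [H+] ≈ [HSO3-]).
So [SO3^2-] ≈ Ka2.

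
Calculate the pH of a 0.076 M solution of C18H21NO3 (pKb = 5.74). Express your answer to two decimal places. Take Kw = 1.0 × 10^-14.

C18H21NO3 + H2O ⇌ C18H22NO3+ + OH-
Kb = 10^(−5.74) = 1.82 × 10^-6
Kb = [OH-]²/(0.076 − [OH-]) = 1.82 × 10^-6
Assume [OH-] ≪ 0.076: [OH-] ≈ √(1.82 × 10^-6 × 0.076) = 3.72 × 10^-4 M
pOH = 3.43, so pH = 14.00 − pOH = 10.57

pH = 10.57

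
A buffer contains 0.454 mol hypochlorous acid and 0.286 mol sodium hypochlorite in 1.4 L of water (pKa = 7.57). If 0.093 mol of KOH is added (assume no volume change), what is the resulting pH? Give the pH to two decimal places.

pH = 7.59

After neutralization: n(HOCl) = 0.361 mol, n(OCl-) = 0.379 mol.
Henderson–Hasselbalch with mole ratio 0.379/0.361: pH = 7.57 + (+0.021)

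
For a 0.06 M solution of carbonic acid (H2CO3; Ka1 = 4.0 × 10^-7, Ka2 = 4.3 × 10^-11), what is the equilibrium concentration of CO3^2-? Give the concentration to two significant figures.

4.3 × 10^-11 M

First ionization gives [H+] ≈ [HCO3-] = 1.55 × 10^-4 M.
Second step: Ka2 = [H+][CO3^2-]/[HCO3-] ≈ [CO3^2-] (since [H+] ≈ [HCO3-]).
So [CO3^2-] ≈ Ka2.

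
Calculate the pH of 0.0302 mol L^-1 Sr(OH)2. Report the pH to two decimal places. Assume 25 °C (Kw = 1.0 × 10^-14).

Sr(OH)2 is a strong base (each formula unit releases 2 OH-); [OH-] = 0.0604 M.
pOH = -log(0.0604) = 1.22
pH = 14.00 - 1.22 = 12.78

pH = 12.78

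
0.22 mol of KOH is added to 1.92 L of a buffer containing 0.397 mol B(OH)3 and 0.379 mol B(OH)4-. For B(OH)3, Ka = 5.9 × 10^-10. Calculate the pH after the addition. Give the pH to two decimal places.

After neutralization: n(B(OH)3) = 0.177 mol, n(B(OH)4-) = 0.599 mol.
pKa = −log(5.9 × 10^-10) = 9.229
pH = pKa + log([A⁻]/[HA]) = 9.229 + log(0.599/0.177) = 9.229 +0.529

pH = 9.76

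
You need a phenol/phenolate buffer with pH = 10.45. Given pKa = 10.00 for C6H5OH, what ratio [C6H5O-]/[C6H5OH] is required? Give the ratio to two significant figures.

pH = pKa + log(r) ⇒ log(r) = 10.45 − 10.00 = +0.45
r = [C6H5O-]/[C6H5OH] = 10^(+0.45) = 2.82

ratio = 2.8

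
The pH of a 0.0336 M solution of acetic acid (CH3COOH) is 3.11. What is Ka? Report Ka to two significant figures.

[H+] = 10^(-3.11) = 7.76 × 10^-4 M
At equilibrium [HA] = 0.0336 − 7.76 × 10^-4 = 3.28 × 10^-2 M
Ka = [H+][A-]/[HA] = (7.76 × 10^-4)² / 3.28 × 10^-2 = 1.8 × 10^-5

Ka = 1.8 × 10^-5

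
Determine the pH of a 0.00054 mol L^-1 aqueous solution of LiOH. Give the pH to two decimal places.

LiOH is a strong base; [OH-] = 0.00054 M.
pOH = -log(0.00054) = 3.27
pH = 14.00 - 3.27 = 10.73

pH = 10.73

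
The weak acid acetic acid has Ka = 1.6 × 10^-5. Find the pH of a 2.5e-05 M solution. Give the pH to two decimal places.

pH = 4.87

CH3COOH ⇌ CH3COO- + H+
Ka = x²/(2.5e-05 − x) = 1.6 × 10^-5
Here C₀/Ka ≈ 1.56, so the small-x approximation fails. Use the quadratic:
x = [−1.6e-05 + √(1.6e-05² + 1.6e-09)]/2 = 1.35 × 10^-5 M
pH = −log[H+] = −log(1.35 × 10^-5) = 4.87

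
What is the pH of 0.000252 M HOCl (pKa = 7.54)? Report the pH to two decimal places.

HOCl ⇌ OCl- + H+
Ka = 10^(−7.54) = 2.88 × 10^-8
Let x = [H+] at equilibrium. Ka = x²/(0.000252 − x).
Neglecting x in the denominator: x = √(2.88 × 10^-8 × 0.000252) = 2.69 × 10^-6 M
Check: 1.1% ionized — well under 5%, approximation valid.
pH = −log(2.69 × 10^-6) = 5.57

pH = 5.57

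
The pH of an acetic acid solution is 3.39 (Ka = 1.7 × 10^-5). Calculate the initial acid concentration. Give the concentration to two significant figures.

C₀ = 1.0 × 10^-2 M

[H+] = 10^(-3.39) = 4.07 × 10^-4 M = x
Ka = x²/(C₀ − x) ⇒ C₀ = x + x²/Ka
C₀ = 4.07 × 10^-4 + (4.07 × 10^-4)²/(1.7 × 10^-5) = 1.02 × 10^-2 M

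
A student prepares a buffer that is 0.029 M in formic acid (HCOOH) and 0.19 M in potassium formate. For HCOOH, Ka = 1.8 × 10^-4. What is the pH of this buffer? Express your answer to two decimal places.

pKa = −log(1.8 × 10^-4) = 3.745
Using pH = pKa + log([base]/[acid]) with [base]/[acid] = 0.19/0.029:
pH = 3.745 + (+0.816) = 4.56

pH = 4.56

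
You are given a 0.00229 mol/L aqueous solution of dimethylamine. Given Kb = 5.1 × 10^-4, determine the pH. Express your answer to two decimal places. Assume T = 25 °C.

pH = 10.93

(CH3)2NH + H2O ⇌ (CH3)2NH2+ + OH-
From the ICE table, Kb = [OH-]²/(0.00229 − [OH-]) = 5.1 × 10^-4.
The 5% rule fails; solving [OH-]² + Kb·[OH-] − Kb·C₀ = 0 exactly:
[OH-] = (−Kb + √(Kb² + 4·Kb·C₀))/2 = 8.55 × 10^-4 M
pOH = −log(8.55 × 10^-4) = 3.07; pH = 14.00 − 3.07 = 10.93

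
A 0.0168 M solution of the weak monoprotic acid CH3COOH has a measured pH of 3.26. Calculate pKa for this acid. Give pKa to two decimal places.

pKa = 4.73

[H+] = 10^(-3.26) = 5.50 × 10^-4 M
At equilibrium [HA] = 0.0168 − 5.50 × 10^-4 = 1.63 × 10^-2 M
Ka = [H+][A-]/[HA] = (5.50 × 10^-4)² / 1.63 × 10^-2 = 1.86 × 10^-5
pKa = -log(1.86 × 10^-5) = 4.73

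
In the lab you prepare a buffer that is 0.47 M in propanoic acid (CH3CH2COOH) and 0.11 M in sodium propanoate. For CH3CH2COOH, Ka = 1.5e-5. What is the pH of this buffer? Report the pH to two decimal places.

pH = 4.19

pKa = −log(1.5 × 10^-5) = 4.824
Henderson–Hasselbalch: pH = pKa + log([CH3CH2COO-]/[CH3CH2COOH]) = 4.824 + log(0.11/0.47)
pH = 4.824 + (-0.631) = 4.19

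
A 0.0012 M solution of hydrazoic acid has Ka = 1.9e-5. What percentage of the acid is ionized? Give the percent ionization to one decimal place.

HN3 ⇌ N3- + H+; let x = [H+] at equilibrium.
Solve x² + 1.9e-05x − 2.28e-08 = 0 → x = 1.42 × 10^-4 M
% ionization = x/C₀ × 100% = 1.42 × 10^-4/0.0012 × 100% = 11.8%

11.8%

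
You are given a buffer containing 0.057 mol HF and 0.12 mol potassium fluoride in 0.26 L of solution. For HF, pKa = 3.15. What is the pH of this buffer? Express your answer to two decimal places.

Henderson–Hasselbalch: pH = pKa + log([F-]/[HF]) = 3.15 + log(0.12/0.057)
pH = 3.15 + (+0.323) = 3.47

pH = 3.47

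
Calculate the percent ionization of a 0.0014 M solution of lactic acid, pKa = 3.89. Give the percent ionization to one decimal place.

26.1%

CH3CH(OH)COOH ⇌ CH3CH(OH)COO- + H+; let x = [H+] at equilibrium.
Ka = 10^(−3.89) = 1.29 × 10^-4
Solve x² + 0.000129x − 1.81e-07 = 0 → x = 3.65 × 10^-4 M
% ionization = x/C₀ × 100% = 3.65 × 10^-4/0.0014 × 100% = 26.1%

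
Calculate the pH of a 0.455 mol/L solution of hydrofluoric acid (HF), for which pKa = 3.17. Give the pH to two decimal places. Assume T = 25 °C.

pH = 1.76

HF ⇌ F- + H+
Ka = 10^(−3.17) = 6.76 × 10^-4
From the ICE table, Ka = x²/(0.455 − x) = 6.76 × 10^-4.
Assume x ≪ 0.455: x ≈ √(6.76 × 10^-4 × 0.455) = 1.75 × 10^-2 M
pH = −log[H+] = −log(1.75 × 10^-2) = 1.76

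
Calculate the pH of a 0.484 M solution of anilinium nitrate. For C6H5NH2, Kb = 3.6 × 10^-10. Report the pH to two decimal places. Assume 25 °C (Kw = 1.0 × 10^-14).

C6H5NH3+ is the conjugate acid of the weak base C6H5NH2.
Ka = Kw/Kb = 1.0×10^-14 / 3.6 × 10^-10 = 2.78 × 10^-5
Ka = x²/(0.484 − x) = 2.78 × 10^-5
Assume x ≪ 0.484: x ≈ √(2.78 × 10^-5 × 0.484) = 3.67 × 10^-3 M
pH = −log(3.67 × 10^-3) = 2.44

pH = 2.44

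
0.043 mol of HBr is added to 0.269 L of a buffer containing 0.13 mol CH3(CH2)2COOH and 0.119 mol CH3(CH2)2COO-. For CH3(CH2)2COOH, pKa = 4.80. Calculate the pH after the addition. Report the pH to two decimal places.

After neutralization: n(CH3(CH2)2COOH) = 0.173 mol, n(CH3(CH2)2COO-) = 0.076 mol.
Henderson–Hasselbalch with mole ratio 0.076/0.173: pH = 4.80 + (-0.357)

pH = 4.44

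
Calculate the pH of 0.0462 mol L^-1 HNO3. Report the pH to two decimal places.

pH = 1.34

HNO3 is a strong acid and dissociates completely, so [H+] = 0.0462 M.
pH = -log(0.0462) = 1.34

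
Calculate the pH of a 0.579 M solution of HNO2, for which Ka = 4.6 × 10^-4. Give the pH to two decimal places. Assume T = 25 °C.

pH = 1.79

HNO2 ⇌ NO2- + H+
Ka = [H+]²/(0.579 − [H+]) = 4.6 × 10^-4
Neglecting [H+] in the denominator: [H+] = √(4.6 × 10^-4 × 0.579) = 1.63 × 10^-2 M
pH = −log(1.63 × 10^-2) = 1.79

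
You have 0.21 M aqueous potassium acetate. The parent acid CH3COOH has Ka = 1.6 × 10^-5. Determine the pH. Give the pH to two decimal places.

CH3COO- is the conjugate base of the weak acid CH3COOH.
Kb = Kw/Ka = 1.0×10^-14 / 1.6 × 10^-5 = 6.25 × 10^-10
Kb = x²/(0.21 − x) = 6.25 × 10^-10
Neglecting x in the denominator: x = √(6.25 × 10^-10 × 0.21) = 1.15 × 10^-5 M
pOH = 4.94, so pH = 14.00 − pOH = 9.06

pH = 9.06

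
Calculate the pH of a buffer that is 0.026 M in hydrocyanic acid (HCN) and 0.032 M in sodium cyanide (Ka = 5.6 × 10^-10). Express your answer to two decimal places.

pH = 9.34

pKa = −log(5.6 × 10^-10) = 9.252
Using pH = pKa + log([base]/[acid]) with [base]/[acid] = 0.032/0.026:
pH = 9.252 + (+0.090) = 9.34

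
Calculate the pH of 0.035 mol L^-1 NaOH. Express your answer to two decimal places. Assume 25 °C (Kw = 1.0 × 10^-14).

NaOH is a strong base; [OH-] = 0.035 M.
pOH = -log(0.035) = 1.46
pH = 14.00 - 1.46 = 12.54

pH = 12.54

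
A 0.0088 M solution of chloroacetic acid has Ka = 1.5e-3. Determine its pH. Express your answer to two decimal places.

ClCH2COOH ⇌ ClCH2COO- + H+
From the ICE table, Ka = x²/(0.0088 − x) = 1.5 × 10^-3.
The 5% rule fails; solving x² + Ka·x − Ka·C₀ = 0 exactly:
x = (−Ka + √(Ka² + 4·Ka·C₀))/2 = 2.96 × 10^-3 M
pH = −log[H+] = −log(2.96 × 10^-3) = 2.53

pH = 2.53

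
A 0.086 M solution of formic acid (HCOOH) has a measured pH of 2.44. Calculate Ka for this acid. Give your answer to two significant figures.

[H+] = 10^(-2.44) = 3.63 × 10^-3 M
At equilibrium [HA] = 0.086 − 3.63 × 10^-3 = 8.24 × 10^-2 M
Ka = [H+][A-]/[HA] = (3.63 × 10^-3)² / 8.24 × 10^-2 = 1.6 × 10^-4

Ka = 1.6 × 10^-4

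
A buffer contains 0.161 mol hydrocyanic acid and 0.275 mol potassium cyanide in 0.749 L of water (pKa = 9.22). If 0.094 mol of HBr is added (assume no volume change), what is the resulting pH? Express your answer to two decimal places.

Added H+ converts CN- to HCN: HCN → 0.255 mol, CN- → 0.181 mol.
pH = pKa + log([A⁻]/[HA]) = 9.22 + log(0.181/0.255) = 9.22 -0.149

pH = 9.07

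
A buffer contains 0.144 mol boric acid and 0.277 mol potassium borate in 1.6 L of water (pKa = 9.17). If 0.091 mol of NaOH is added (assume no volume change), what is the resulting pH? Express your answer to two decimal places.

OH- converts B(OH)3 to B(OH)4-: B(OH)3 → 0.053 mol, B(OH)4- → 0.368 mol.
pH = pKa + log(n_B(OH)4-/n_B(OH)3) = 9.17 + log(0.368/0.053) = 9.17 + (+0.842)

pH = 10.01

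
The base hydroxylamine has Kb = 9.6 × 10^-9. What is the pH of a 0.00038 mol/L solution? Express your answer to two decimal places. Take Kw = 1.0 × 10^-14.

NH2OH + H2O ⇌ NH3OH+ + OH-
From the ICE table, Kb = x²/(0.00038 − x) = 9.6 × 10^-9.
Neglecting x in the denominator: x = √(9.6 × 10^-9 × 0.00038) = 1.91 × 10^-6 M
Check: 0.5% ionized — well under 5%, approximation valid.
pOH = −log(1.91 × 10^-6) = 5.72; pH = 14.00 − 5.72 = 8.28

pH = 8.28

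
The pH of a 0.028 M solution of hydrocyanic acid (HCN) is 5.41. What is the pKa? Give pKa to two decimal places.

pKa = 9.27

[H+] = 10^(-5.41) = 3.89 × 10^-6 M
At equilibrium [HA] = 0.028 − 3.89 × 10^-6 = 2.80 × 10^-2 M
Ka = [H+][A-]/[HA] = (3.89 × 10^-6)² / 2.80 × 10^-2 = 5.40 × 10^-10
pKa = -log(5.40 × 10^-10) = 9.27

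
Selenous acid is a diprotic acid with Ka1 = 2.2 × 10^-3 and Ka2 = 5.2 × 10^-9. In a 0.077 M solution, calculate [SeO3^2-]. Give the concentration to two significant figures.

First ionization gives [H+] ≈ [HSeO3-] = 1.20 × 10^-2 M.
Second step: Ka2 = [H+][SeO3^2-]/[HSeO3-] ≈ [SeO3^2-] (since [H+] ≈ [HSeO3-]).
So [SeO3^2-] ≈ Ka2.

5.2 × 10^-9 M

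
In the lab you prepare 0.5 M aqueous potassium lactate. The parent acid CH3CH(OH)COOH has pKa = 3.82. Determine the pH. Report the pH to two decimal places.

pH = 8.76

CH3CH(OH)COO- is the conjugate base of the weak acid CH3CH(OH)COOH.
Ka = 10^(−3.82) = 1.51 × 10^-4
Kb = Kw/Ka = 1.0×10^-14 / 1.51 × 10^-4 = 6.62 × 10^-11
Let x = [OH-] at equilibrium. Kb = x²/(0.5 − x).
Assume x ≪ 0.5: x ≈ √(6.62 × 10^-11 × 0.5) = 5.75 × 10^-6 M
pOH = 5.24, so pH = 14.00 − pOH = 8.76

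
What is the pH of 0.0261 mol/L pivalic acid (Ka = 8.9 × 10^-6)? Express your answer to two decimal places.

(CH3)3CCOOH ⇌ (CH3)3CCOO- + H+
From the ICE table, Ka = [H+]²/(0.0261 − [H+]) = 8.9 × 10^-6.
Neglecting [H+] in the denominator: [H+] = √(8.9 × 10^-6 × 0.0261) = 4.82 × 10^-4 M
pH = −log(4.82 × 10^-4) = 3.32

pH = 3.32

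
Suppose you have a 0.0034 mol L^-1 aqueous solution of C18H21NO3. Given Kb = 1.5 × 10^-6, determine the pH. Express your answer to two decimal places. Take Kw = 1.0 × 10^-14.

pH = 9.85

C18H21NO3 + H2O ⇌ C18H22NO3+ + OH-
Let x = [OH-] at equilibrium. Kb = x²/(0.0034 − x).
Since Kb ≪ C₀, x ≈ √(Kb·C₀) = 7.14 × 10^-5 M.
pOH = 4.15, so pH = 14.00 − pOH = 9.85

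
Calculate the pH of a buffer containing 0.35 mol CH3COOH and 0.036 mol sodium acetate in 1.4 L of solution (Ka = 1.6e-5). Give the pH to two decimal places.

pH = 3.81

pKa = −log(1.6 × 10^-5) = 4.796
pH = pKa + log([A⁻]/[HA]) = 4.796 + log(0.036/0.35)
pH = 4.796 + (-0.988) = 3.81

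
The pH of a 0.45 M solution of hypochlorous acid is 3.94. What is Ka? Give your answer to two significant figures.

[H+] = 10^(-3.94) = 1.15 × 10^-4 M
At equilibrium [HA] = 0.45 − 1.15 × 10^-4 = 4.50 × 10^-1 M
Ka = [H+][A-]/[HA] = (1.15 × 10^-4)² / 4.50 × 10^-1 = 2.9 × 10^-8

Ka = 2.9 × 10^-8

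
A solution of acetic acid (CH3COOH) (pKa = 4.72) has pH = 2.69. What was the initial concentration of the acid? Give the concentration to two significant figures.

C₀ = 2.2 × 10^-1 M

[H+] = 10^(-2.69) = 2.04 × 10^-3 M = x
Ka = 10^(−4.72) = 1.91 × 10^-5
Ka = x²/(C₀ − x) ⇒ C₀ = x + x²/Ka
C₀ = 2.04 × 10^-3 + (2.04 × 10^-3)²/(1.91 × 10^-5) = 2.20 × 10^-1 M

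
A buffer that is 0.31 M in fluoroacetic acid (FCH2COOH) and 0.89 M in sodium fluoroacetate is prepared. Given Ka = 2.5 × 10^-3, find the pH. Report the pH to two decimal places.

pKa = −log(2.5 × 10^-3) = 2.602
pH = pKa + log([A⁻]/[HA]) = 2.602 + log(0.89/0.31)
pH = 2.602 + (+0.458) = 3.06

pH = 3.06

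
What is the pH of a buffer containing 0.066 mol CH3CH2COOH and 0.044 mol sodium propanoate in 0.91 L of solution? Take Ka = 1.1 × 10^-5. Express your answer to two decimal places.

pH = 4.78

pKa = −log(1.1 × 10^-5) = 4.959
pH = pKa + log([A⁻]/[HA]) = 4.959 + log(0.044/0.066)
pH = 4.959 + (-0.176) = 4.78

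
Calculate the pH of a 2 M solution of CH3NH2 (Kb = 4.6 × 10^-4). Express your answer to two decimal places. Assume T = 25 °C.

pH = 12.48

CH3NH2 + H2O ⇌ CH3NH3+ + OH-
Let x = [OH-] at equilibrium. Kb = x²/(2 − x).
Since Kb ≪ C₀, x ≈ √(Kb·C₀) = 3.03 × 10^-2 M.
pOH = 1.52, so pH = 14.00 − pOH = 12.48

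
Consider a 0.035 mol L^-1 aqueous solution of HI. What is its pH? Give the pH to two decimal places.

HI is a strong acid and dissociates completely, so [H+] = 0.035 M.
pH = -log(0.035) = 1.46

pH = 1.46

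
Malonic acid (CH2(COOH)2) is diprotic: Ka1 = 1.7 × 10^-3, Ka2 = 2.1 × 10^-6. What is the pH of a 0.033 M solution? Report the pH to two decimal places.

pH = 2.17

Ka1 ≫ Ka2, so treat the first dissociation as the only significant source of H+.
Ka1 = x²/(0.033 − x) = 1.7 × 10^-3
Solving the quadratic: x = (−Ka1 + √(Ka1² + 4·Ka1·C₀))/2 = 6.69 × 10^-3 M
pH = −log(6.69 × 10^-3) = 2.17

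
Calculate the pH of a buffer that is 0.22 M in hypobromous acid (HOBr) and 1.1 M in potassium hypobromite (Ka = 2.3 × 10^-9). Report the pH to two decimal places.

pH = 9.34

pKa = −log(2.3 × 10^-9) = 8.638
Using pH = pKa + log([base]/[acid]) with [base]/[acid] = 1.1/0.22:
pH = 8.638 + (+0.699) = 9.34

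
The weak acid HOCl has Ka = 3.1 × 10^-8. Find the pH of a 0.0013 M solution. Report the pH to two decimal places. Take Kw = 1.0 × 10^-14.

pH = 5.20

HOCl ⇌ OCl- + H+
Ka = [H+]²/(0.0013 − [H+]) = 3.1 × 10^-8
Neglecting [H+] in the denominator: [H+] = √(3.1 × 10^-8 × 0.0013) = 6.35 × 10^-6 M
([H+]/C₀ = 0.49% < 5%, so the approximation holds.)
pH = −log(6.35 × 10^-6) = 5.20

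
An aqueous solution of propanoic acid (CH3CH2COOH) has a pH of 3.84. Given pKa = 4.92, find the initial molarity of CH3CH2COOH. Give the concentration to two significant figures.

C₀ = 1.9 × 10^-3 M

[H+] = 10^(-3.84) = 1.45 × 10^-4 M = x
Ka = 10^(−4.92) = 1.20 × 10^-5
Ka = x²/(C₀ − x) ⇒ C₀ = x + x²/Ka
C₀ = 1.45 × 10^-4 + (1.45 × 10^-4)²/(1.20 × 10^-5) = 1.90 × 10^-3 M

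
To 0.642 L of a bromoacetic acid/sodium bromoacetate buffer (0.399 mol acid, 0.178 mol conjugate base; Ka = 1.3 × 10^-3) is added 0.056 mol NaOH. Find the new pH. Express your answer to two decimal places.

OH- converts BrCH2COOH to BrCH2COO-: BrCH2COOH → 0.343 mol, BrCH2COO- → 0.234 mol.
pKa = −log(1.3 × 10^-3) = 2.886
pH = pKa + log(n_BrCH2COO-/n_BrCH2COOH) = 2.886 + log(0.234/0.343) = 2.886 + (-0.166)

pH = 2.72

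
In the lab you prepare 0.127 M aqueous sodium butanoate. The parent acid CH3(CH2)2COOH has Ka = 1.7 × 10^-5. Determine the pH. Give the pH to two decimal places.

pH = 8.94

CH3(CH2)2COO- is the conjugate base of the weak acid CH3(CH2)2COOH.
Kb = Kw/Ka = 1.0×10^-14 / 1.7 × 10^-5 = 5.88 × 10^-10
From the ICE table, Kb = x²/(0.127 − x) = 5.88 × 10^-10.
Since Kb ≪ C₀, x ≈ √(Kb·C₀) = 8.64 × 10^-6 M.
Check: 0.0068% ionized — well under 5%, approximation valid.
pOH = −log(8.64 × 10^-6) = 5.06; pH = 14.00 − 5.06 = 8.94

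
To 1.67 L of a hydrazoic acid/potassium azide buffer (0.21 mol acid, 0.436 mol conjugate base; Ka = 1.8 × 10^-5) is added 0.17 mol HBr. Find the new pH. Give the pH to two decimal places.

After neutralization: n(HN3) = 0.38 mol, n(N3-) = 0.266 mol.
pKa = −log(1.8 × 10^-5) = 4.745
pH = pKa + log([A⁻]/[HA]) = 4.745 + log(0.266/0.38) = 4.745 -0.155

pH = 4.59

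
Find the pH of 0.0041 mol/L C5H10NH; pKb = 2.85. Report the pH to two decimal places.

pH = 11.26

C5H10NH + H2O ⇌ C5H10NH2+ + OH-
Kb = 10^(−2.85) = 1.41 × 10^-3
Kb = [OH-]²/(0.0041 − [OH-]) = 1.41 × 10^-3
The 5% rule fails; solving [OH-]² + Kb·[OH-] − Kb·C₀ = 0 exactly:
[OH-] = [−0.00141 + √(0.00141² + 2.31e-05)]/2 = 1.80 × 10^-3 M
pOH = −log(1.80 × 10^-3) = 2.74; pH = 14.00 − 2.74 = 11.26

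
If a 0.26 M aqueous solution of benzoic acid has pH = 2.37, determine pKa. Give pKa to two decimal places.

pKa = 4.15

[H+] = 10^(-2.37) = 4.27 × 10^-3 M
At equilibrium [HA] = 0.26 − 4.27 × 10^-3 = 2.56 × 10^-1 M
Ka = [H+][A-]/[HA] = (4.27 × 10^-3)² / 2.56 × 10^-1 = 7.12 × 10^-5
pKa = -log(7.12 × 10^-5) = 4.15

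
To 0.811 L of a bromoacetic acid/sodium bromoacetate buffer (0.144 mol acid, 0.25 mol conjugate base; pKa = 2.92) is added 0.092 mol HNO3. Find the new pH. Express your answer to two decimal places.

pH = 2.75

Added H+ converts BrCH2COO- to BrCH2COOH: BrCH2COOH → 0.236 mol, BrCH2COO- → 0.158 mol.
pH = pKa + log(n_BrCH2COO-/n_BrCH2COOH) = 2.92 + log(0.158/0.236) = 2.92 + (-0.174)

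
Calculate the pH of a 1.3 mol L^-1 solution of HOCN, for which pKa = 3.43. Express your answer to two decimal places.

pH = 1.66

HOCN ⇌ OCN- + H+
Ka = 10^(−3.43) = 3.72 × 10^-4
From the ICE table, Ka = [H+]²/(1.3 − [H+]) = 3.72 × 10^-4.
Assume [H+] ≪ 1.3: [H+] ≈ √(3.72 × 10^-4 × 1.3) = 2.20 × 10^-2 M
Check: 1.7% ionized — well under 5%, approximation valid.
pH = −log(2.20 × 10^-2) = 1.66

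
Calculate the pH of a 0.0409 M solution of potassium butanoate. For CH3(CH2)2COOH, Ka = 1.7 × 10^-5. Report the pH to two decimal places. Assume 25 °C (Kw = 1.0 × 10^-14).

CH3(CH2)2COO- is the conjugate base of the weak acid CH3(CH2)2COOH.
Kb = Kw/Ka = 1.0×10^-14 / 1.7 × 10^-5 = 5.88 × 10^-10
Kb = [OH-]²/(0.0409 − [OH-]) = 5.88 × 10^-10
Assume [OH-] ≪ 0.0409: [OH-] ≈ √(5.88 × 10^-10 × 0.0409) = 4.90 × 10^-6 M
pOH = −log(4.90 × 10^-6) = 5.31; pH = 14.00 − 5.31 = 8.69

pH = 8.69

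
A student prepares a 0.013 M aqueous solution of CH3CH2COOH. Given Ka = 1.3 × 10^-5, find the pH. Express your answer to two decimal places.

pH = 3.39

CH3CH2COOH ⇌ CH3CH2COO- + H+
Ka = x²/(0.013 − x) = 1.3 × 10^-5
Neglecting x in the denominator: x = √(1.3 × 10^-5 × 0.013) = 4.11 × 10^-4 M
(x/C₀ = 3.2% < 5%, so the approximation holds.)
pH = −log[H+] = −log(4.11 × 10^-4) = 3.39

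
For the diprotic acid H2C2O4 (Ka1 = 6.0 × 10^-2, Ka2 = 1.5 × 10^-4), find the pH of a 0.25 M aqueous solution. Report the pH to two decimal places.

Ka1 ≫ Ka2, so treat the first dissociation as the only significant source of H+.
Ka1 = x²/(0.25 − x) = 6.0 × 10^-2
Solving the quadratic: x = (−Ka1 + √(Ka1² + 4·Ka1·C₀))/2 = 9.61 × 10^-2 M
pH = −log(9.61 × 10^-2) = 1.02

pH = 1.02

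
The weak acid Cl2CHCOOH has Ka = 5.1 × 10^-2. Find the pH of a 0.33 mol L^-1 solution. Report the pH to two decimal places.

Cl2CHCOOH ⇌ Cl2CHCOO- + H+
Let x = [H+] at equilibrium. Ka = x²/(0.33 − x).
The 5% rule fails; solving x² + Ka·x − Ka·C₀ = 0 exactly:
x = (−Ka + √(Ka² + 4·Ka·C₀))/2 = 1.07 × 10^-1 M
pH = −log(1.07 × 10^-1) = 0.97

pH = 0.97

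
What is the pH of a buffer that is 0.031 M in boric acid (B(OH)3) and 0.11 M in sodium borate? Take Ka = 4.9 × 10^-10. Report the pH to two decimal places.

pKa = −log(4.9 × 10^-10) = 9.310
Henderson–Hasselbalch: pH = pKa + log([B(OH)4-]/[B(OH)3]) = 9.310 + log(0.11/0.031)
pH = 9.310 + (+0.550) = 9.86

pH = 9.86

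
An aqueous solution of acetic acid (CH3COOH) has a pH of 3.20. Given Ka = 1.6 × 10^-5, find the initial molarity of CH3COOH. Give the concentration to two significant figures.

[H+] = 10^(-3.20) = 6.31 × 10^-4 M = x
Ka = x²/(C₀ − x) ⇒ C₀ = x + x²/Ka
C₀ = 6.31 × 10^-4 + (6.31 × 10^-4)²/(1.6 × 10^-5) = 2.55 × 10^-2 M

C₀ = 2.6 × 10^-2 M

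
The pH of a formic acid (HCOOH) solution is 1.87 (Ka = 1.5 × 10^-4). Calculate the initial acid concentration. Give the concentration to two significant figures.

C₀ = 1.2 M

[H+] = 10^(-1.87) = 1.35 × 10^-2 M = x
Ka = x²/(C₀ − x) ⇒ C₀ = x + x²/Ka
C₀ = 1.35 × 10^-2 + (1.35 × 10^-2)²/(1.5 × 10^-4) = 1.23 M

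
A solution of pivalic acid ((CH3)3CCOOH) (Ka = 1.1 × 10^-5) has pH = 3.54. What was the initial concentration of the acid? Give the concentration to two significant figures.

[H+] = 10^(-3.54) = 2.88 × 10^-4 M = x
Ka = x²/(C₀ − x) ⇒ C₀ = x + x²/Ka
C₀ = 2.88 × 10^-4 + (2.88 × 10^-4)²/(1.1 × 10^-5) = 7.83 × 10^-3 M

C₀ = 7.8 × 10^-3 M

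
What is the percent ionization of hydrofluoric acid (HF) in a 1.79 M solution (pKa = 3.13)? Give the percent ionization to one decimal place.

2.0%

HF ⇌ F- + H+; let x = [H+] at equilibrium.
Ka = 10^(−3.13) = 7.41 × 10^-4
x ≈ √(Ka·C₀) = √(7.41 × 10^-4 × 1.79) = 3.64 × 10^-2 M
% ionization = x/C₀ × 100% = 3.64 × 10^-2/1.79 × 100% = 2.0%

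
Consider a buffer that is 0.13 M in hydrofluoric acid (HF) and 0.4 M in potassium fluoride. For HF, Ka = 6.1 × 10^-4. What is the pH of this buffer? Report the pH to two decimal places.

pKa = −log(6.1 × 10^-4) = 3.215
Using pH = pKa + log([base]/[acid]) with [base]/[acid] = 0.4/0.13:
pH = 3.215 + (+0.488) = 3.70

pH = 3.70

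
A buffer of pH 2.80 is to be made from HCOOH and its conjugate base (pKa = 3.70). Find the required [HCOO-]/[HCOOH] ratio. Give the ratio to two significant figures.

ratio = 0.13

pH = pKa + log(r) ⇒ log(r) = 2.80 − 3.70 = -0.90
r = [HCOO-]/[HCOOH] = 10^(-0.90) = 0.126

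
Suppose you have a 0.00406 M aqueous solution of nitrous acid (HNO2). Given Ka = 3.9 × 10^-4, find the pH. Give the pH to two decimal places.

HNO2 ⇌ NO2- + H+
Ka = [H+]²/(0.00406 − [H+]) = 3.9 × 10^-4
The 5% rule fails; solving [H+]² + Ka·[H+] − Ka·C₀ = 0 exactly:
[H+] = (−Ka + √(Ka² + 4·Ka·C₀))/2 = 1.08 × 10^-3 M
pH = −log[H+] = −log(1.08 × 10^-3) = 2.97

pH = 2.97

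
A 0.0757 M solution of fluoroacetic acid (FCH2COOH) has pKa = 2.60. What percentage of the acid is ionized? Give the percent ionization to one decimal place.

FCH2COOH ⇌ FCH2COO- + H+; let x = [H+] at equilibrium.
Ka = 10^(−2.60) = 2.51 × 10^-3
Ka = x²/(C₀ − x); solving the quadratic gives x = 1.26 × 10^-2 M.
Fraction ionized = 1.26 × 10^-2 / 0.0757 = 0.1664 → 16.6%

16.6%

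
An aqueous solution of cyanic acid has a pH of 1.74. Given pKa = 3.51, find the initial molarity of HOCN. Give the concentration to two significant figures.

C₀ = 1.1 M

[H+] = 10^(-1.74) = 1.82 × 10^-2 M = x
Ka = 10^(−3.51) = 3.09 × 10^-4
Ka = x²/(C₀ − x) ⇒ C₀ = x + x²/Ka
C₀ = 1.82 × 10^-2 + (1.82 × 10^-2)²/(3.09 × 10^-4) = 1.09 M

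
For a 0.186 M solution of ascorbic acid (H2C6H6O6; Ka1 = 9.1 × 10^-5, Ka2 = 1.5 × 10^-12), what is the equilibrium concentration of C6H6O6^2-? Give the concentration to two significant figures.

First ionization gives [H+] ≈ [HC6H6O6-] = 4.11 × 10^-3 M.
Second step: Ka2 = [H+][C6H6O6^2-]/[HC6H6O6-] ≈ [C6H6O6^2-] (since [H+] ≈ [HC6H6O6-]).
So [C6H6O6^2-] ≈ Ka2.

1.5 × 10^-12 M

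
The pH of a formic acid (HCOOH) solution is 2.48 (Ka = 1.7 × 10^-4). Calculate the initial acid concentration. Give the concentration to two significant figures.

[H+] = 10^(-2.48) = 3.31 × 10^-3 M = x
Ka = x²/(C₀ − x) ⇒ C₀ = x + x²/Ka
C₀ = 3.31 × 10^-3 + (3.31 × 10^-3)²/(1.7 × 10^-4) = 6.78 × 10^-2 M

C₀ = 6.8 × 10^-2 M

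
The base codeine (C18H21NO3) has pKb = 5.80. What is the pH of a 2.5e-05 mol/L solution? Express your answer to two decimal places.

pH = 8.74

C18H21NO3 + H2O ⇌ C18H22NO3+ + OH-
Kb = 10^(−5.80) = 1.58 × 10^-6
Let x = [OH-] at equilibrium. Kb = x²/(2.5e-05 − x).
x is not negligible relative to C₀; solve x² + 1.58e-06·x − 3.95e-11 = 0.
x = (−Kb + √(Kb² + 4·Kb·C₀))/2 = 5.54 × 10^-6 M
pOH = 5.26, so pH = 14.00 − pOH = 8.74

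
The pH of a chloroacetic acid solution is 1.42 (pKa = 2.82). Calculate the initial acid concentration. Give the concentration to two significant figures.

[H+] = 10^(-1.42) = 3.80 × 10^-2 M = x
Ka = 10^(−2.82) = 1.51 × 10^-3
Ka = x²/(C₀ − x) ⇒ C₀ = x + x²/Ka
C₀ = 3.80 × 10^-2 + (3.80 × 10^-2)²/(1.51 × 10^-3) = 9.94 × 10^-1 M

C₀ = 9.9 × 10^-1 M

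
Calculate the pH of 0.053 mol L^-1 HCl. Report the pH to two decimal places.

pH = 1.28

HCl is a strong acid and dissociates completely, so [H+] = 0.053 M.
pH = -log(0.053) = 1.28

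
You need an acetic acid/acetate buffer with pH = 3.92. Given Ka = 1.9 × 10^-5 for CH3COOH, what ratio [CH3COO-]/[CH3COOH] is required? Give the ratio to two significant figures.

ratio = 0.16

pKa = -log(1.9 × 10^-5) = 4.721
pH = pKa + log(r) ⇒ log(r) = 3.92 − 4.721 = -0.801
r = [CH3COO-]/[CH3COOH] = 10^(-0.801) = 0.158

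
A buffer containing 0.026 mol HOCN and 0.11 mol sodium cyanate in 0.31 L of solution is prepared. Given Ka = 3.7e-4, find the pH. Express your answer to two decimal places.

pH = 4.06

pKa = −log(3.7 × 10^-4) = 3.432
Henderson–Hasselbalch: pH = pKa + log([OCN-]/[HOCN]) = 3.432 + log(0.11/0.026)
pH = 3.432 + (+0.626) = 4.06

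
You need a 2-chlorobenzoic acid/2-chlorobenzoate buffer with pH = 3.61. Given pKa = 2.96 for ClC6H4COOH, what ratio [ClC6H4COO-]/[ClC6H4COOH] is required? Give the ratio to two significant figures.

ratio = 4.5

pH = pKa + log(r) ⇒ log(r) = 3.61 − 2.96 = +0.65
r = [ClC6H4COO-]/[ClC6H4COOH] = 10^(+0.65) = 4.47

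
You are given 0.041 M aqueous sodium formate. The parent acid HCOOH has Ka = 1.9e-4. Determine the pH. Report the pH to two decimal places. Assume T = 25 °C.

pH = 8.17

HCOO- is the conjugate base of the weak acid HCOOH.
Kb = Kw/Ka = 1.0×10^-14 / 1.9 × 10^-4 = 5.26 × 10^-11
Kb = [OH-]²/(0.041 − [OH-]) = 5.26 × 10^-11
Since Kb ≪ C₀, [OH-] ≈ √(Kb·C₀) = 1.47 × 10^-6 M.
pOH = −log(1.47 × 10^-6) = 5.83; pH = 14.00 − 5.83 = 8.17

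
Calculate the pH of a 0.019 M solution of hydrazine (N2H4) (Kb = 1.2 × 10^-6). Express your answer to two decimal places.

pH = 10.18

N2H4 + H2O ⇌ N2H5+ + OH-
From the ICE table, Kb = [OH-]²/(0.019 − [OH-]) = 1.2 × 10^-6.
Since Kb ≪ C₀, [OH-] ≈ √(Kb·C₀) = 1.51 × 10^-4 M.
([OH-]/C₀ = 0.79% < 5%, so the approximation holds.)
pOH = 3.82, so pH = 14.00 − pOH = 10.18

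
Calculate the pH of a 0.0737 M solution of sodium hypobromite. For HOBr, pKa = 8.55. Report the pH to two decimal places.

pH = 10.71

OBr- is the conjugate base of the weak acid HOBr.
Ka = 10^(−8.55) = 2.82 × 10^-9
Kb = Kw/Ka = 1.0×10^-14 / 2.82 × 10^-9 = 3.55 × 10^-6
From the ICE table, Kb = x²/(0.0737 − x) = 3.55 × 10^-6.
Since Kb ≪ C₀, x ≈ √(Kb·C₀) = 5.12 × 10^-4 M.
pOH = −log(5.12 × 10^-4) = 3.29; pH = 14.00 − 3.29 = 10.71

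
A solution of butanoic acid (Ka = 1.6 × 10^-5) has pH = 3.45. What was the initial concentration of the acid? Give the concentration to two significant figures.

[H+] = 10^(-3.45) = 3.55 × 10^-4 M = x
Ka = x²/(C₀ − x) ⇒ C₀ = x + x²/Ka
C₀ = 3.55 × 10^-4 + (3.55 × 10^-4)²/(1.6 × 10^-5) = 8.23 × 10^-3 M

C₀ = 8.2 × 10^-3 M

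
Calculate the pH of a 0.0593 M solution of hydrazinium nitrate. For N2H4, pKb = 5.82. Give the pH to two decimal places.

N2H5+ is the conjugate acid of the weak base N2H4.
Kb = 10^(−5.82) = 1.51 × 10^-6
Ka = Kw/Kb = 1.0×10^-14 / 1.51 × 10^-6 = 6.62 × 10^-9
From the ICE table, Ka = [H+]²/(0.0593 − [H+]) = 6.62 × 10^-9.
Since Ka ≪ C₀, [H+] ≈ √(Ka·C₀) = 1.98 × 10^-5 M.
pH = −log(1.98 × 10^-5) = 4.70

pH = 4.70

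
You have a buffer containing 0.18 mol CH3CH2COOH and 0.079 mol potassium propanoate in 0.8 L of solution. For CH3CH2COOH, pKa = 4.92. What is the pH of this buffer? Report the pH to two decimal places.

Using pH = pKa + log([base]/[acid]) with [base]/[acid] = 0.079/0.18:
pH = 4.92 + (-0.358) = 4.56

pH = 4.56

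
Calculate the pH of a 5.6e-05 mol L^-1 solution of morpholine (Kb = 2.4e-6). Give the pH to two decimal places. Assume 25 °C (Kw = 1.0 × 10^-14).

pH = 9.02

C4H8ONH + H2O ⇌ C4H8ONH2+ + OH-
From the ICE table, Kb = [OH-]²/(5.6e-05 − [OH-]) = 2.4 × 10^-6.
Here C₀/Kb ≈ 23.3, so the small-[OH-] approximation fails. Use the quadratic:
[OH-] = [−2.4e-06 + √(2.4e-06² + 5.38e-10)]/2 = 1.05 × 10^-5 M
pOH = 4.98, so pH = 14.00 − pOH = 9.02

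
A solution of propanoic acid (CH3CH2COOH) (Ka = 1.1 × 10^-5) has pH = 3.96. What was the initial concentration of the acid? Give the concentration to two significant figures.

[H+] = 10^(-3.96) = 1.10 × 10^-4 M = x
Ka = x²/(C₀ − x) ⇒ C₀ = x + x²/Ka
C₀ = 1.10 × 10^-4 + (1.10 × 10^-4)²/(1.1 × 10^-5) = 1.21 × 10^-3 M

C₀ = 1.2 × 10^-3 M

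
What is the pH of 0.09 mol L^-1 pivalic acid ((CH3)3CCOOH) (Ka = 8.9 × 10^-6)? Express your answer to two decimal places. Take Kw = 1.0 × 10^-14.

pH = 3.05

(CH3)3CCOOH ⇌ (CH3)3CCOO- + H+
From the ICE table, Ka = x²/(0.09 − x) = 8.9 × 10^-6.
Assume x ≪ 0.09: x ≈ √(8.9 × 10^-6 × 0.09) = 8.95 × 10^-4 M
pH = −log(8.95 × 10^-4) = 3.05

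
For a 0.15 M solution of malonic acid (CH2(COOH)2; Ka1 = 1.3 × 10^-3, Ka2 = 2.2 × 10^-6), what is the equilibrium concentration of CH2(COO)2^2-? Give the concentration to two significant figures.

First ionization gives [H+] ≈ [CH2(COOH)COO-] = 1.33 × 10^-2 M.
Second step: Ka2 = [H+][CH2(COO)2^2-]/[CH2(COOH)COO-] ≈ [CH2(COO)2^2-] (since [H+] ≈ [CH2(COOH)COO-]).
So [CH2(COO)2^2-] ≈ Ka2.

2.2 × 10^-6 M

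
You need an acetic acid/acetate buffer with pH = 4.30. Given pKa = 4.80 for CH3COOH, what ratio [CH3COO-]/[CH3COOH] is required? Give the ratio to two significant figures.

ratio = 0.32

pH = pKa + log(r) ⇒ log(r) = 4.30 − 4.80 = -0.50
r = [CH3COO-]/[CH3COOH] = 10^(-0.50) = 0.316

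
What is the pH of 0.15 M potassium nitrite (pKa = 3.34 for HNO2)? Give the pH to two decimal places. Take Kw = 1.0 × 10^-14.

pH = 8.26

NO2- is the conjugate base of the weak acid HNO2.
Ka = 10^(−3.34) = 4.57 × 10^-4
Kb = Kw/Ka = 1.0×10^-14 / 4.57 × 10^-4 = 2.19 × 10^-11
Kb = x²/(0.15 − x) = 2.19 × 10^-11
Assume x ≪ 0.15: x ≈ √(2.19 × 10^-11 × 0.15) = 1.81 × 10^-6 M
(x/C₀ = 0.0012% < 5%, so the approximation holds.)
pOH = −log(1.81 × 10^-6) = 5.74; pH = 14.00 − 5.74 = 8.26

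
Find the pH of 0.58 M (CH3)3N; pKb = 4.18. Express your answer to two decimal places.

pH = 11.79

(CH3)3N + H2O ⇌ (CH3)3NH+ + OH-
Kb = 10^(−4.18) = 6.61 × 10^-5
Kb = x²/(0.58 − x) = 6.61 × 10^-5
Assume x ≪ 0.58: x ≈ √(6.61 × 10^-5 × 0.58) = 6.19 × 10^-3 M
Check: 1.1% ionized — well under 5%, approximation valid.
pOH = −log(6.19 × 10^-3) = 2.21; pH = 14.00 − 2.21 = 11.79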